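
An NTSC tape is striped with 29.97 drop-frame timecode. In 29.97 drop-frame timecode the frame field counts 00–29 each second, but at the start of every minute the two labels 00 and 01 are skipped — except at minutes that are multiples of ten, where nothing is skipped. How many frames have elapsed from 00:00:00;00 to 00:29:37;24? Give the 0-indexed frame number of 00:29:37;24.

As if non-drop at 30 labels/s: (0 × 3600 + 29 × 60 + 37) × 30 + 24 = 53334.
Minute boundaries passed: 29; those not divisible by 10: 29 − 2 = 27; dropped labels = 2 × 27 = 54.
Actual frame index = 53334 − 54 = 53280.

53280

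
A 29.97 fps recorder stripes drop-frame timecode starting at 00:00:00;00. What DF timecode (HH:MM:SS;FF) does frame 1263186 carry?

11:42:28;10

Ten DF minutes hold 17982 frames, so frame 1263186 lies in block 70 (frames 1258740–1276721) with 4446 frames into that block.
The block's first minute is 1800 frames and the rest 1798 each; 4446 frames reaches minute 2, so 70 × 18 + 2 × 2 = 1264 labels have been skipped so far.
Adding those back, label number 1263186 + 1264 = 1264450 at 30 labels/s is 42148 s + 10 f = 11 h 42 min 28 s frame 10, i.e. 11:42:28;10.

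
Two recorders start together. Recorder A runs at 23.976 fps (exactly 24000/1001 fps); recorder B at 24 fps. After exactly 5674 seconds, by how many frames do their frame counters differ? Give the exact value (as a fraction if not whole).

A emits 24000/1001 × 5674 = 136176000/1001 frames; B emits 24 × 5674 = 136176.
Difference = 136176/1001 frames (≈ 136.0400); B is ahead of A.

136176/1001 frames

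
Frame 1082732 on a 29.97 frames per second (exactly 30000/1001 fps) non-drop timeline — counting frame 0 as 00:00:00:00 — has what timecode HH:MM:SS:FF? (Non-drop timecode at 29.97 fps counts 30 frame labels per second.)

1082732 ÷ 30 = 36091 full seconds, remainder 2 frames.
36091 s = 10 h 1 min 31 s.
Timecode: 10:01:31:02.

10:01:31:02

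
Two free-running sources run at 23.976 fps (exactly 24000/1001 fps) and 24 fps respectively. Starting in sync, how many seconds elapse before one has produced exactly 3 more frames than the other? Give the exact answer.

125.125 seconds

The gap grows by |24 − 24000/1001| = 24/1001 frames per second.
Time for a 3-frame gap: 3 ÷ (24/1001) = 125.125 s.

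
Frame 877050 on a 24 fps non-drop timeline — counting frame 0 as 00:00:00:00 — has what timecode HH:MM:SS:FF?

10:09:03:18

877050 ÷ 24 = 36543 full seconds, remainder 18 frames.
36543 s = 10 h 9 min 3 s.
Timecode: 10:09:03:18.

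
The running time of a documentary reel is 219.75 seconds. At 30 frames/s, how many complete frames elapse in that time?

6592 frames

Frames = 219.75 × 30 = 13185/2 ≈ 6592.5000.
Complete frames: 6592.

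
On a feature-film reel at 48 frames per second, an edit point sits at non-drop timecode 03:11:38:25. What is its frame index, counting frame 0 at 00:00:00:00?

Total seconds to the label: (3 × 3600 + 11 × 60 + 38) = 11498.
Frame index = 11498 × 48 + 25 = 551929.

frame 551929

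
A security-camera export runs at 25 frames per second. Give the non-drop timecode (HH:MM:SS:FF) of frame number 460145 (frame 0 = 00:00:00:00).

460145 ÷ 25 = 18405 full seconds, remainder 20 frames.
18405 s = 5 h 6 min 45 s.
Timecode: 05:06:45:20.

05:06:45:20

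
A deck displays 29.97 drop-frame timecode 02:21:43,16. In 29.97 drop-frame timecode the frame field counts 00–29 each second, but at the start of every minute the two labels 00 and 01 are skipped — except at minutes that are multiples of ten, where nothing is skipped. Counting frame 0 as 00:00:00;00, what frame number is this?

As if non-drop at 30 labels/s: (2 × 3600 + 21 × 60 + 43) × 30 + 16 = 255106.
Minute boundaries passed: 141; those not divisible by 10: 141 − 14 = 127; dropped labels = 2 × 127 = 254.
Actual frame index = 255106 − 254 = 254852.

254852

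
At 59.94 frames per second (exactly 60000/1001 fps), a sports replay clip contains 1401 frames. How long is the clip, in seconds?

23.37335 seconds

Running time = 1401 / (60000/1001) = 23.37335 s.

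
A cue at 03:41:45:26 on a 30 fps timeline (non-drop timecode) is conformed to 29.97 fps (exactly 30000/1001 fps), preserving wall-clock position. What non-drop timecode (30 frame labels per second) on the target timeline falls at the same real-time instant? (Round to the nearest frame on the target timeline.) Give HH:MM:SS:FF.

03:41:32:17

Source frame index: (3×3600 + 41×60 + 45) × 30 + 26 = 399176.
Real time: 399176 / (30) = 199588/15 s.
Target frame: (199588/15) × (30000/1001) = 399176000/1001 ≈ 398777.223 → 398777.
At 30 labels/s: frame 398777 → 03:41:32:17.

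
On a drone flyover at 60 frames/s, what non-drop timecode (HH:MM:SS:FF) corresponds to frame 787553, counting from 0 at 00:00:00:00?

03:38:45:53

787553 ÷ 60 = 13125 full seconds, remainder 53 frames.
13125 s = 3 h 38 min 45 s.
Timecode: 03:38:45:53.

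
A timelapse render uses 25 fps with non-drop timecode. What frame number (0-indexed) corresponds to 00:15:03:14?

Total seconds to the label: (0 × 3600 + 15 × 60 + 3) = 903.
Frame index = 903 × 25 + 14 = 22589.

22589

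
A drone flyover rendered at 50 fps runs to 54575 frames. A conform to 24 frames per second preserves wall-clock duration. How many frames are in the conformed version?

Target frames = source frames × (target rate / source rate) = 54575 × (24)/(50) = 54575 × 12/25 = 26196.

26196 frames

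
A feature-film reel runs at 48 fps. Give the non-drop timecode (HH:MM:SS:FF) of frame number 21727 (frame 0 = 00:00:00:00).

00:07:32:31

21727 ÷ 48 = 452 full seconds, remainder 31 frames.
452 s = 0 h 7 min 32 s.
Timecode: 00:07:32:31.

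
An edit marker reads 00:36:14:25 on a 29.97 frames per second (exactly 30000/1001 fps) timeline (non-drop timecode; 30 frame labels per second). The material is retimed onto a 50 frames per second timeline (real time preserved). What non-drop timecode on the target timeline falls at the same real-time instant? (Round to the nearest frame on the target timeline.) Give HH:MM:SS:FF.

Source frame index: (0×3600 + 36×60 + 14) × 30 + 25 = 65245.
Real time: 65245 / (30000/1001) = 13062049/6000 s.
Target frame: (13062049/6000) × (50) = 13062049/120 ≈ 108850.408 → 108850.
At 50 labels/s: frame 108850 → 00:36:17:00.

00:36:17:00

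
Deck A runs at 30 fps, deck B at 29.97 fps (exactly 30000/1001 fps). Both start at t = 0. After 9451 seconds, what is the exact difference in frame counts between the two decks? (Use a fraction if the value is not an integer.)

21810/77 frames

A emits 30 × 9451 = 283530 frames; B emits 30000/1001 × 9451 = 21810000/77.
Difference = 21810/77 frames (≈ 283.2468); B is behind A.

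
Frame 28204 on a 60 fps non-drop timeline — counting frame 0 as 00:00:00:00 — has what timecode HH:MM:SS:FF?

00:07:50:04

28204 ÷ 60 = 470 full seconds, remainder 4 frames.
470 s = 0 h 7 min 50 s.
Timecode: 00:07:50:04.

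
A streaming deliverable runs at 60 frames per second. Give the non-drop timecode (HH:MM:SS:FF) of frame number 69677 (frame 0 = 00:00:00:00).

69677 ÷ 60 = 1161 full seconds, remainder 17 frames.
1161 s = 0 h 19 min 21 s.
Timecode: 00:19:21:17.

00:19:21:17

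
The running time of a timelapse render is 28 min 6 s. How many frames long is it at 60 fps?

28 min 6 s = 1686 s.
Frames = 1686 × 60 = 101160.

101160 frames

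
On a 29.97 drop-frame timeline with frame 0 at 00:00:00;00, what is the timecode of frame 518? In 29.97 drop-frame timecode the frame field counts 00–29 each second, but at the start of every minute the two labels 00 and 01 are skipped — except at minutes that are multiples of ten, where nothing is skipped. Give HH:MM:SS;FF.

Each 10-minute DF block holds 10 × 60 × 30 − 9 × 2 = 17982 frames. 518 ÷ 17982 → 0 full blocks, remainder 518.
Within the partial block the first minute is 1800 frames and each further minute 1798, so 0 further minute boundaries passed. Total skipped labels = 18 × 0 + 2 × 0 = 0.
Non-drop label index = 518 + 0 = 518; at 30 labels/s that is 00:00:17:08, i.e. DF 00:00:17;08.

00:00:17;08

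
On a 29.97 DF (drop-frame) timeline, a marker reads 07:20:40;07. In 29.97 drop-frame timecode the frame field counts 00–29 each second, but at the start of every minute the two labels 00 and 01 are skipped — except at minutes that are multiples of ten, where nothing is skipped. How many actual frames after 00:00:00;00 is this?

792415

Complete 10-minute blocks: 44, each 17982 frames → 791208.
Remaining 0 whole minutes in the current block: 0 frames.
Within the current minute: 40 × 30 + 7 = 1207. Total = 791208 + 0 + 1207 = 792415.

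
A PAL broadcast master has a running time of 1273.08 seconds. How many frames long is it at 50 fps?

Frames = 1273.08 × 50 = 63654.

63654 frames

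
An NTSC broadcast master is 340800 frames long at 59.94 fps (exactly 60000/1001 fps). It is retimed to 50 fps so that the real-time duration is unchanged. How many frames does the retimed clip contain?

Target frames = source frames × (target rate / source rate) = 340800 × (50)/(60000/1001) = 340800 × 1001/1200 = 284284.

284284 frames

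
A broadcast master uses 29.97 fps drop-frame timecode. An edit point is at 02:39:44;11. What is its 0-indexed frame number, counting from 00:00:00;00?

Complete 10-minute blocks: 15, each 17982 frames → 269730.
Remaining 9 whole minutes in the current block: 1800 + 8 × 1798 = 16184 frames.
Within the current minute: 44 × 30 + 11 − 2 = 1329 (labels ;00/;01 skipped at this minute). Total = 269730 + 16184 + 1329 = 287243.

287243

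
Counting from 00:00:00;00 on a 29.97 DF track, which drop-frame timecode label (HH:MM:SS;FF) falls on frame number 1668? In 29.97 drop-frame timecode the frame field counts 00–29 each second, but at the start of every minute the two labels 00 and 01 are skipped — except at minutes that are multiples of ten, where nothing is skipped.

00:00:55;18

Each 10-minute DF block holds 10 × 60 × 30 − 9 × 2 = 17982 frames. 1668 ÷ 17982 → 0 full blocks, remainder 1668.
Within the partial block the first minute is 1800 frames and each further minute 1798, so 0 further minute boundaries passed. Total skipped labels = 18 × 0 + 2 × 0 = 0.
Non-drop label index = 1668 + 0 = 1668; at 30 labels/s that is 00:00:55:18, i.e. DF 00:00:55;18.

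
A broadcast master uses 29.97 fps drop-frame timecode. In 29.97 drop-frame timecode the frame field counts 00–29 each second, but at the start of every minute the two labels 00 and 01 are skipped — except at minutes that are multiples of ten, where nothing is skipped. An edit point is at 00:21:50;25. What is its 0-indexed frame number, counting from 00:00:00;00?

Complete 10-minute blocks: 2, each 17982 frames → 35964.
Remaining 1 whole minute in the current block: 1800 + 0 × 1798 = 1800 frames.
Within the current minute: 50 × 30 + 25 − 2 = 1523 (labels ;00/;01 skipped at this minute). Total = 35964 + 1800 + 1523 = 39287.

39287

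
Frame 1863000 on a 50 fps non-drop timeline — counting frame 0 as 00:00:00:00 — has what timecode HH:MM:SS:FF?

1863000 ÷ 50 = 37260 full seconds, remainder 0 frames.
37260 s = 10 h 21 min 0 s.
Timecode: 10:21:00:00.

10:21:00:00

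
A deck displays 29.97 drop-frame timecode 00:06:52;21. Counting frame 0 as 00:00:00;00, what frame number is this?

Complete 10-minute blocks: 0, each 17982 frames → 0.
Remaining 6 whole minutes in the current block: 1800 + 5 × 1798 = 10790 frames.
Within the current minute: 52 × 30 + 21 − 2 = 1579 (labels ;00/;01 skipped at this minute). Total = 0 + 10790 + 1579 = 12369.

12369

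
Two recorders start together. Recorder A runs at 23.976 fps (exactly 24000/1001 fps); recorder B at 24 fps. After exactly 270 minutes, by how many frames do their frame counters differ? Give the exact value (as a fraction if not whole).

388800/1001 frames

270 min = 16200 s.
A emits 24000/1001 × 16200 = 388800000/1001 frames; B emits 24 × 16200 = 388800.
Difference = 388800/1001 frames (≈ 388.4116); B is ahead of A.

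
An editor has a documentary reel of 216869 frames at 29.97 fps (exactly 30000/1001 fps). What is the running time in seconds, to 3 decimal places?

7236.196 seconds

Running time = 216869 × 1001/30000 = 217085869/30000 s ≈ 7236.196 s.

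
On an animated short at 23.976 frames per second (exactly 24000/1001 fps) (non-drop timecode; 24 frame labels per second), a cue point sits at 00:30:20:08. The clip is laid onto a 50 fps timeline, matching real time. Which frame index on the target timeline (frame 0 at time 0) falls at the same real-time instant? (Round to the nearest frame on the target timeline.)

frame 91108

Source frame index: (0×3600 + 30×60 + 20) × 24 + 8 = 43688.
Real time: 43688 / (24000/1001) = 5466461/3000 s.
Target frame: (5466461/3000) × (50) = 5466461/60 ≈ 91107.683 → 91108.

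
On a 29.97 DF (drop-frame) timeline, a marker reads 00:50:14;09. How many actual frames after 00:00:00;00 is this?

90339

As if non-drop at 30 labels/s: (0 × 3600 + 50 × 60 + 14) × 30 + 9 = 90429.
Minute boundaries passed: 50; those not divisible by 10: 50 − 5 = 45; dropped labels = 2 × 45 = 90.
Actual frame index = 90429 − 90 = 90339.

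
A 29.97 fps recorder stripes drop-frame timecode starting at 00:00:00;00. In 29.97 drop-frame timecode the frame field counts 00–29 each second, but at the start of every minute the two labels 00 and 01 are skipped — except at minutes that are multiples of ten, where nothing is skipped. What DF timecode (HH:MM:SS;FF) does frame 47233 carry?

00:26:16;01

Each 10-minute DF block holds 10 × 60 × 30 − 9 × 2 = 17982 frames. 47233 ÷ 17982 → 2 full blocks, remainder 11269.
Within the partial block the first minute is 1800 frames and each further minute 1798, so 6 further minute boundaries passed. Total skipped labels = 18 × 2 + 2 × 6 = 48.
Non-drop label index = 47233 + 48 = 47281; at 30 labels/s that is 00:26:16:01, i.e. DF 00:26:16;01.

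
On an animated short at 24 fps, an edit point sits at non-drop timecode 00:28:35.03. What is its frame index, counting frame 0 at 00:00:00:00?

Total seconds to the label: (0 × 3600 + 28 × 60 + 35) = 1715.
Frame index = 1715 × 24 + 3 = 41163.

frame 41163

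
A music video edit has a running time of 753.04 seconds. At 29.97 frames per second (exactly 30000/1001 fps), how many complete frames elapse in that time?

Frames = 753.04 × 30000/1001 = 22591200/1001 ≈ 22568.6314.
Complete frames: 22568.

22568 frames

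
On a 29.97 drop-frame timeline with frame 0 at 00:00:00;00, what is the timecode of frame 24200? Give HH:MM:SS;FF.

00:13:27;14

Each 10-minute DF block holds 10 × 60 × 30 − 9 × 2 = 17982 frames. 24200 ÷ 17982 → 1 full block, remainder 6218.
Within the partial block the first minute is 1800 frames and each further minute 1798, so 3 further minute boundaries passed. Total skipped labels = 18 × 1 + 2 × 3 = 24.
Non-drop label index = 24200 + 24 = 24224; at 30 labels/s that is 00:13:27:14, i.e. DF 00:13:27;14.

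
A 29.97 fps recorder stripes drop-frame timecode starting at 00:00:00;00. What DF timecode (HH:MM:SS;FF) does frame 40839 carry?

Ten DF minutes hold 17982 frames, so frame 40839 lies in block 2 (frames 35964–53945) with 4875 frames into that block.
The block's first minute is 1800 frames and the rest 1798 each; 4875 frames reaches minute 2, so 2 × 18 + 2 × 2 = 40 labels have been skipped so far.
Adding those back, label number 40839 + 40 = 40879 at 30 labels/s is 1362 s + 19 f = 0 h 22 min 42 s frame 19, i.e. 00:22:42;19.

00:22:42;19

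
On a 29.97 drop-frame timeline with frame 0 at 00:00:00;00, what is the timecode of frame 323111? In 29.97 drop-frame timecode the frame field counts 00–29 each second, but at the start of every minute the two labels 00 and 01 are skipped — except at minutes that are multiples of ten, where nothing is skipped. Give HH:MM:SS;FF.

02:59:41;05

Each 10-minute DF block holds 10 × 60 × 30 − 9 × 2 = 17982 frames. 323111 ÷ 17982 → 17 full blocks, remainder 17417.
Within the partial block the first minute is 1800 frames and each further minute 1798, so 9 further minute boundaries passed. Total skipped labels = 18 × 17 + 2 × 9 = 324.
Non-drop label index = 323111 + 324 = 323435; at 30 labels/s that is 02:59:41:05, i.e. DF 02:59:41;05.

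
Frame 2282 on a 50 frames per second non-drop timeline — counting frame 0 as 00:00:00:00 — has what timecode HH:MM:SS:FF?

2282 ÷ 50 = 45 full seconds, remainder 32 frames.
45 s = 0 h 0 min 45 s.
Timecode: 00:00:45:32.

00:00:45:32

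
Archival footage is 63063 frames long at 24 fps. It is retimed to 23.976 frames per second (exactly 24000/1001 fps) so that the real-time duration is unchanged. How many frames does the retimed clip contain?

Target frames = source frames × (target rate / source rate) = 63063 × (24000/1001)/(24) = 63063 × 1000/1001 = 63000.

63000 frames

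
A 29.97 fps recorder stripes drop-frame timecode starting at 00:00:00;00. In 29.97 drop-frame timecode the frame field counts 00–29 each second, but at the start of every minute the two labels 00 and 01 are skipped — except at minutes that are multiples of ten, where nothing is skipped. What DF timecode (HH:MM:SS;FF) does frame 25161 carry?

00:13:59;15

Ten DF minutes hold 17982 frames, so frame 25161 lies in block 1 (frames 17982–35963) with 7179 frames into that block.
The block's first minute is 1800 frames and the rest 1798 each; 7179 frames reaches minute 3, so 1 × 18 + 3 × 2 = 24 labels have been skipped so far.
Adding those back, label number 25161 + 24 = 25185 at 30 labels/s is 839 s + 15 f = 0 h 13 min 59 s frame 15, i.e. 00:13:59;15.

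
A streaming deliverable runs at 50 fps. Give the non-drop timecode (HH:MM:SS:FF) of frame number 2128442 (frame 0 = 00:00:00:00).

2128442 ÷ 50 = 42568 full seconds, remainder 42 frames.
42568 s = 11 h 49 min 28 s.
Timecode: 11:49:28:42.

11:49:28:42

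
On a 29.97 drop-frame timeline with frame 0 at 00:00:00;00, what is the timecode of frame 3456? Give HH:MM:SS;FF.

00:01:55;08

Each 10-minute DF block holds 10 × 60 × 30 − 9 × 2 = 17982 frames. 3456 ÷ 17982 → 0 full blocks, remainder 3456.
Within the partial block the first minute is 1800 frames and each further minute 1798, so 1 further minute boundary passed. Total skipped labels = 18 × 0 + 2 × 1 = 2.
Non-drop label index = 3456 + 2 = 3458; at 30 labels/s that is 00:01:55:08, i.e. DF 00:01:55;08.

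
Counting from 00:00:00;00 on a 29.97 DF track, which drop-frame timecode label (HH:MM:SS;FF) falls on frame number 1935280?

Each 10-minute DF block holds 10 × 60 × 30 − 9 × 2 = 17982 frames. 1935280 ÷ 17982 → 107 full blocks, remainder 11206.
Within the partial block the first minute is 1800 frames and each further minute 1798, so 6 further minute boundaries passed. Total skipped labels = 18 × 107 + 2 × 6 = 1938.
Non-drop label index = 1935280 + 1938 = 1937218; at 30 labels/s that is 17:56:13:28, i.e. DF 17:56:13;28.

17:56:13;28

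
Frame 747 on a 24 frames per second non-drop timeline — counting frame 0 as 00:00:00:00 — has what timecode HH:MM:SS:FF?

00:00:31:03

747 ÷ 24 = 31 full seconds, remainder 3 frames.
31 s = 0 h 0 min 31 s.
Timecode: 00:00:31:03.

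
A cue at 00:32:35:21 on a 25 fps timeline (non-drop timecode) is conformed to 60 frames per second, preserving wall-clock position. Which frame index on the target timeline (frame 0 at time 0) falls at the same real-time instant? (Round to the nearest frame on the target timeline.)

frame 117350

Source frame index: (0×3600 + 32×60 + 35) × 25 + 21 = 48896.
Real time: 48896 / (25) = 48896/25 s.
Target frame: (48896/25) × (60) = 586752/5 ≈ 117350.400 → 117350.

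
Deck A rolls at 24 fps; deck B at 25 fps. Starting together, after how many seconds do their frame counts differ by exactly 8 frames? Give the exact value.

8 seconds

The gap grows by |25 − 24| = 1 frame per second.
Time for a 8-frame gap: 8 ÷ (1) = 8 s.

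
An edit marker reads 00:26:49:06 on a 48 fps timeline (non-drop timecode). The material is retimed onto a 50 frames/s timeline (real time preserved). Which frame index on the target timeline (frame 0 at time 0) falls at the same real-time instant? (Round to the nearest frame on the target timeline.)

Source frame index: (0×3600 + 26×60 + 49) × 48 + 6 = 77238.
Real time: 77238 / (48) = 12873/8 s.
Target frame: (12873/8) × (50) = 321825/4 ≈ 80456.250 → 80456.

frame 80456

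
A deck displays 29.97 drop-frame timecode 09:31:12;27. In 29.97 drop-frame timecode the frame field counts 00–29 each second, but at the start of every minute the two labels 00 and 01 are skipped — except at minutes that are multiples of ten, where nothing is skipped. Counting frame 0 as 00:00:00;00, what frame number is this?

As if non-drop at 30 labels/s: (9 × 3600 + 31 × 60 + 12) × 30 + 27 = 1028187.
Minute boundaries passed: 571; those not divisible by 10: 571 − 57 = 514; dropped labels = 2 × 514 = 1028.
Actual frame index = 1028187 − 1028 = 1027159.

1027159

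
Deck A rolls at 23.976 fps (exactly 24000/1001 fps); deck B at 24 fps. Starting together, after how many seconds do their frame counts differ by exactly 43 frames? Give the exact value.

The gap grows by |24 − 24000/1001| = 24/1001 frames per second.
Time for a 43-frame gap: 43 ÷ (24/1001) = 43043/24 s.

43043/24 seconds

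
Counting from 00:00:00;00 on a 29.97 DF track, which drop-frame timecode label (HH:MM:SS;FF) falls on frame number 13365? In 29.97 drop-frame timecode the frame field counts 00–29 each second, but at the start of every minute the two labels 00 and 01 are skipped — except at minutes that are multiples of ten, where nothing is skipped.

00:07:25;29

Ten DF minutes hold 17982 frames, so frame 13365 lies in block 0 (frames 0–17981) with 13365 frames into that block.
The block's first minute is 1800 frames and the rest 1798 each; 13365 frames reaches minute 7, so 0 × 18 + 7 × 2 = 14 labels have been skipped so far.
Adding those back, label number 13365 + 14 = 13379 at 30 labels/s is 445 s + 29 f = 0 h 7 min 25 s frame 29, i.e. 00:07:25;29.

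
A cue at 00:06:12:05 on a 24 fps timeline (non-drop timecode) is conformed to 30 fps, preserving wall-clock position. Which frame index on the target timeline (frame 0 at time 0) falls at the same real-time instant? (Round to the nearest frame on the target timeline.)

frame 11166

Source frame index: (0×3600 + 6×60 + 12) × 24 + 5 = 8933.
Real time: 8933 / (24) = 8933/24 s.
Target frame: (8933/24) × (30) = 44665/4 ≈ 11166.250 → 11166.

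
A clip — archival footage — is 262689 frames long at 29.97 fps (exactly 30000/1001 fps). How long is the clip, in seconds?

8765.0563 seconds

Running time = 262689 / (30000/1001) = 8765.0563 s.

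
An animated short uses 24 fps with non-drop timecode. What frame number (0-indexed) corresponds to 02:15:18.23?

194855

Total seconds to the label: (2 × 3600 + 15 × 60 + 18) = 8118.
Frame index = 8118 × 24 + 23 = 194855.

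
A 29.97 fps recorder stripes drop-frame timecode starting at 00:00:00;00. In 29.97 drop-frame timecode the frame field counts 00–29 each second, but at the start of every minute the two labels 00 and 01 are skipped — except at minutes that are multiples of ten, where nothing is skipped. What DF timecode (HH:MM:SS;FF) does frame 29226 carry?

00:16:15;06

Ten DF minutes hold 17982 frames, so frame 29226 lies in block 1 (frames 17982–35963) with 11244 frames into that block.
The block's first minute is 1800 frames and the rest 1798 each; 11244 frames reaches minute 6, so 1 × 18 + 6 × 2 = 30 labels have been skipped so far.
Adding those back, label number 29226 + 30 = 29256 at 30 labels/s is 975 s + 6 f = 0 h 16 min 15 s frame 6, i.e. 00:16:15;06.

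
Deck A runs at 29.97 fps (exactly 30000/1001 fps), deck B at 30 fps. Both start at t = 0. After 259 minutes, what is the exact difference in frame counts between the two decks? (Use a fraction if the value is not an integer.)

66600/143 frames

259 min = 15540 s.
A emits 30000/1001 × 15540 = 66600000/143 frames; B emits 30 × 15540 = 466200.
Difference = 66600/143 frames (≈ 465.7343); B is ahead of A.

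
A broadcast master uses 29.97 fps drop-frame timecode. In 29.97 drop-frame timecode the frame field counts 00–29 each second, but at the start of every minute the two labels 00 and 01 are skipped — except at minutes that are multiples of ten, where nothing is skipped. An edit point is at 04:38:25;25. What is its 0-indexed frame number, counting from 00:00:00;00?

As if non-drop at 30 labels/s: (4 × 3600 + 38 × 60 + 25) × 30 + 25 = 501175.
Minute boundaries passed: 278; those not divisible by 10: 278 − 27 = 251; dropped labels = 2 × 251 = 502.
Actual frame index = 501175 − 502 = 500673.

500673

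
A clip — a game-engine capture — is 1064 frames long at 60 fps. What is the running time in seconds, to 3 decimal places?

Running time = 1064 × 1/60 = 266/15 s ≈ 17.733 s.

17.733 seconds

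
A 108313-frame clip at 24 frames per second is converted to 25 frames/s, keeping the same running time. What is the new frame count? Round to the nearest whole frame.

Frames at target rate = 108313 × (25) / (24) = 2707825/24 ≈ 112826.042.
Nearest whole frame: 112826.

112826 frames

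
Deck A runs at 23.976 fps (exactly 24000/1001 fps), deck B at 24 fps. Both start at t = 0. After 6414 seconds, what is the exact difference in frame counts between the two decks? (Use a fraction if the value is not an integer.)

A emits 24000/1001 × 6414 = 153936000/1001 frames; B emits 24 × 6414 = 153936.
Difference = 153936/1001 frames (≈ 153.7822); B is ahead of A.

153936/1001 frames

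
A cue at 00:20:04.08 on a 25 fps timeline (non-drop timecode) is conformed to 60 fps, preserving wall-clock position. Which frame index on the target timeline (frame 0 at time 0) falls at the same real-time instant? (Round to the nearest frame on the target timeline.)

frame 72259

Source frame index: (0×3600 + 20×60 + 4) × 25 + 8 = 30108.
Real time: 30108 / (25) = 30108/25 s.
Target frame: (30108/25) × (60) = 361296/5 ≈ 72259.200 → 72259.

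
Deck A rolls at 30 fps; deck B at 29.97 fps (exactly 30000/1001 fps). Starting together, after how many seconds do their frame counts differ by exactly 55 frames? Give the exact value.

The gap grows by |30000/1001 − 30| = 30/1001 frames per second.
Time for a 55-frame gap: 55 ÷ (30/1001) = 11011/6 s.

11011/6 seconds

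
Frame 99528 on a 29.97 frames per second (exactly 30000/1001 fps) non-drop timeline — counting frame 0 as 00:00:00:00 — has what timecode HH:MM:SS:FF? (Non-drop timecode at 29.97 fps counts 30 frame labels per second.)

00:55:17:18

99528 ÷ 30 = 3317 full seconds, remainder 18 frames.
3317 s = 0 h 55 min 17 s.
Timecode: 00:55:17:18.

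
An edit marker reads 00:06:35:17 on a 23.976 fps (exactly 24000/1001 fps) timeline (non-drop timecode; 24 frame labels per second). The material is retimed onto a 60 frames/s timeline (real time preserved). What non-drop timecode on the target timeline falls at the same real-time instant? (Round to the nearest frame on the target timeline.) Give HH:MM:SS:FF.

00:06:36:06

Source frame index: (0×3600 + 6×60 + 35) × 24 + 17 = 9497.
Real time: 9497 / (24000/1001) = 9506497/24000 s.
Target frame: (9506497/24000) × (60) = 9506497/400 ≈ 23766.243 → 23766.
At 60 labels/s: frame 23766 → 00:06:36:06.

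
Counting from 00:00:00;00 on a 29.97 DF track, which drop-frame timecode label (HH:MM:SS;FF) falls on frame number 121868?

01:07:46;10

Ten DF minutes hold 17982 frames, so frame 121868 lies in block 6 (frames 107892–125873) with 13976 frames into that block.
The block's first minute is 1800 frames and the rest 1798 each; 13976 frames reaches minute 7, so 6 × 18 + 7 × 2 = 122 labels have been skipped so far.
Adding those back, label number 121868 + 122 = 121990 at 30 labels/s is 4066 s + 10 f = 1 h 7 min 46 s frame 10, i.e. 01:07:46;10.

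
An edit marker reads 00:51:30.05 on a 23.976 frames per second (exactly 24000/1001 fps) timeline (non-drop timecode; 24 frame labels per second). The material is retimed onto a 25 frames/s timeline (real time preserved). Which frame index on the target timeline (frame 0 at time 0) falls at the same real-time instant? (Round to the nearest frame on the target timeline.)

frame 77332

Source frame index: (0×3600 + 51×60 + 30) × 24 + 5 = 74165.
Real time: 74165 / (24000/1001) = 14847833/4800 s.
Target frame: (14847833/4800) × (25) = 14847833/192 ≈ 77332.464 → 77332.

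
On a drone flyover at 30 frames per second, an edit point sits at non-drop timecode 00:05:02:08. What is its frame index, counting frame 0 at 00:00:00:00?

9068

Total seconds to the label: (0 × 3600 + 5 × 60 + 2) = 302.
Frame index = 302 × 30 + 8 = 9068.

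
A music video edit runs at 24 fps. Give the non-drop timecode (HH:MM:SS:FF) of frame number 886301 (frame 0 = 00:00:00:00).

10:15:29:05

886301 ÷ 24 = 36929 full seconds, remainder 5 frames.
36929 s = 10 h 15 min 29 s.
Timecode: 10:15:29:05.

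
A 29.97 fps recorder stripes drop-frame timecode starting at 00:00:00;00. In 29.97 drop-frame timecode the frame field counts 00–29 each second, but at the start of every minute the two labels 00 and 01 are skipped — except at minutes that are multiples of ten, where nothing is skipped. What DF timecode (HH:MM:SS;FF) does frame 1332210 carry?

Ten DF minutes hold 17982 frames, so frame 1332210 lies in block 74 (frames 1330668–1348649) with 1542 frames into that block.
The block's first minute is 1800 frames and the rest 1798 each; 1542 frames reaches minute 0, so 74 × 18 + 0 × 2 = 1332 labels have been skipped so far.
Adding those back, label number 1332210 + 1332 = 1333542 at 30 labels/s is 44451 s + 12 f = 12 h 20 min 51 s frame 12, i.e. 12:20:51;12.

12:20:51;12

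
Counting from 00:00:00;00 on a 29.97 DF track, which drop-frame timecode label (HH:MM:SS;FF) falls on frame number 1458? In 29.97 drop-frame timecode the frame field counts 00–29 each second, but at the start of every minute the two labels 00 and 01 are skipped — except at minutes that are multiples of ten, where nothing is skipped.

00:00:48;18

Each 10-minute DF block holds 10 × 60 × 30 − 9 × 2 = 17982 frames. 1458 ÷ 17982 → 0 full blocks, remainder 1458.
Within the partial block the first minute is 1800 frames and each further minute 1798, so 0 further minute boundaries passed. Total skipped labels = 18 × 0 + 2 × 0 = 0.
Non-drop label index = 1458 + 0 = 1458; at 30 labels/s that is 00:00:48:18, i.e. DF 00:00:48;18.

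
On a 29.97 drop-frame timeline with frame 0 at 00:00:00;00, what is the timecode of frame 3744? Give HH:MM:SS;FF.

Each 10-minute DF block holds 10 × 60 × 30 − 9 × 2 = 17982 frames. 3744 ÷ 17982 → 0 full blocks, remainder 3744.
Within the partial block the first minute is 1800 frames and each further minute 1798, so 2 further minute boundaries passed. Total skipped labels = 18 × 0 + 2 × 2 = 4.
Non-drop label index = 3744 + 4 = 3748; at 30 labels/s that is 00:02:04:28, i.e. DF 00:02:04;28.

00:02:04;28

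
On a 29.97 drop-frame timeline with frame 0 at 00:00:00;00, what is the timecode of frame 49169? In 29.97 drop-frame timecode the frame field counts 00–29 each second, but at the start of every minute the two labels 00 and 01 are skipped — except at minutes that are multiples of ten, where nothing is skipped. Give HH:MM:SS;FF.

00:27:20;19

Ten DF minutes hold 17982 frames, so frame 49169 lies in block 2 (frames 35964–53945) with 13205 frames into that block.
The block's first minute is 1800 frames and the rest 1798 each; 13205 frames reaches minute 7, so 2 × 18 + 7 × 2 = 50 labels have been skipped so far.
Adding those back, label number 49169 + 50 = 49219 at 30 labels/s is 1640 s + 19 f = 0 h 27 min 20 s frame 19, i.e. 00:27:20;19.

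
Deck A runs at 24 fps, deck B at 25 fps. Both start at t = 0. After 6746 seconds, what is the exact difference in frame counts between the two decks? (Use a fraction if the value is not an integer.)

6746 frames

A emits 24 × 6746 = 161904 frames; B emits 25 × 6746 = 168650.
Difference = 6746 frames; B is ahead of A.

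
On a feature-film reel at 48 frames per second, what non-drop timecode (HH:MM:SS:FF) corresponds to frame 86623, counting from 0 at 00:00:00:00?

00:30:04:31

86623 ÷ 48 = 1804 full seconds, remainder 31 frames.
1804 s = 0 h 30 min 4 s.
Timecode: 00:30:04:31.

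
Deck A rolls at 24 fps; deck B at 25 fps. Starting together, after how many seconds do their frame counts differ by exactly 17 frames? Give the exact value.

17 seconds

The gap grows by |25 − 24| = 1 frame per second.
Time for a 17-frame gap: 17 ÷ (1) = 17 s.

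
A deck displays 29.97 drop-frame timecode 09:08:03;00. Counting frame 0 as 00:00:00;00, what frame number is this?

As if non-drop at 30 labels/s: (9 × 3600 + 8 × 60 + 3) × 30 + 0 = 986490.
Minute boundaries passed: 548; those not divisible by 10: 548 − 54 = 494; dropped labels = 2 × 494 = 988.
Actual frame index = 986490 − 988 = 985502.

985502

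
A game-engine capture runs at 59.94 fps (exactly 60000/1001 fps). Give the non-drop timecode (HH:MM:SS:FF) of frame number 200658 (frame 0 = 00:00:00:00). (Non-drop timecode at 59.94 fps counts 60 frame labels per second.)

00:55:44:18

200658 ÷ 60 = 3344 full seconds, remainder 18 frames.
3344 s = 0 h 55 min 44 s.
Timecode: 00:55:44:18.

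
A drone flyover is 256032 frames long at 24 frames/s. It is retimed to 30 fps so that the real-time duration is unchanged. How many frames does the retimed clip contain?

320040 frames

Target frames = source frames × (target rate / source rate) = 256032 × (30)/(24) = 256032 × 5/4 = 320040.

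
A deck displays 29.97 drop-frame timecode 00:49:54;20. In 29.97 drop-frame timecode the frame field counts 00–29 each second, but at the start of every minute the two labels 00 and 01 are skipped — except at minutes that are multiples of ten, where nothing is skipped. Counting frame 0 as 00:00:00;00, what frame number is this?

89750

Complete 10-minute blocks: 4, each 17982 frames → 71928.
Remaining 9 whole minutes in the current block: 1800 + 8 × 1798 = 16184 frames.
Within the current minute: 54 × 30 + 20 − 2 = 1638 (labels ;00/;01 skipped at this minute). Total = 71928 + 16184 + 1638 = 89750.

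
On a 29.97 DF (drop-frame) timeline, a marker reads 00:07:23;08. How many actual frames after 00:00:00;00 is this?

As if non-drop at 30 labels/s: (0 × 3600 + 7 × 60 + 23) × 30 + 8 = 13298.
Minute boundaries passed: 7; those not divisible by 10: 7 − 0 = 7; dropped labels = 2 × 7 = 14.
Actual frame index = 13298 − 14 = 13284.

13284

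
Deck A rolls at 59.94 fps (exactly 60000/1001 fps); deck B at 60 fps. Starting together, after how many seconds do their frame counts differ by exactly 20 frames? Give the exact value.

The gap grows by |60 − 60000/1001| = 60/1001 frames per second.
Time for a 20-frame gap: 20 ÷ (60/1001) = 1001/3 s.

1001/3 seconds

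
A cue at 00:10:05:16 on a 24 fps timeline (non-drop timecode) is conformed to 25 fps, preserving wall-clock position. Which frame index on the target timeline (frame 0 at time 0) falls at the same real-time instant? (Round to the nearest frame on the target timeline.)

Source frame index: (0×3600 + 10×60 + 5) × 24 + 16 = 14536.
Real time: 14536 / (24) = 1817/3 s.
Target frame: (1817/3) × (25) = 45425/3 ≈ 15141.667 → 15142.

frame 15142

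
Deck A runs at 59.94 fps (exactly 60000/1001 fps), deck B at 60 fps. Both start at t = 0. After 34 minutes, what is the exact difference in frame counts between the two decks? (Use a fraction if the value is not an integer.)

34 min = 2040 s.
A emits 60000/1001 × 2040 = 122400000/1001 frames; B emits 60 × 2040 = 122400.
Difference = 122400/1001 frames (≈ 122.2777); B is ahead of A.

122400/1001 frames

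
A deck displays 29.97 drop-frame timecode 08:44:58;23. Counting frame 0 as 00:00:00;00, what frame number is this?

944019

Complete 10-minute blocks: 52, each 17982 frames → 935064.
Remaining 4 whole minutes in the current block: 1800 + 3 × 1798 = 7194 frames.
Within the current minute: 58 × 30 + 23 − 2 = 1761 (labels ;00/;01 skipped at this minute). Total = 935064 + 7194 + 1761 = 944019.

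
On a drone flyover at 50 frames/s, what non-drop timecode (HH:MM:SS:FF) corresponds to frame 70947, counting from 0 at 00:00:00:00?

00:23:38:47

70947 ÷ 50 = 1418 full seconds, remainder 47 frames.
1418 s = 0 h 23 min 38 s.
Timecode: 00:23:38:47.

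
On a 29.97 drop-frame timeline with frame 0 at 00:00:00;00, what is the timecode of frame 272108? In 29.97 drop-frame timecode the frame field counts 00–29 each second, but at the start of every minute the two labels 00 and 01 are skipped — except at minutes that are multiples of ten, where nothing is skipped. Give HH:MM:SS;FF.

02:31:19;10

Ten DF minutes hold 17982 frames, so frame 272108 lies in block 15 (frames 269730–287711) with 2378 frames into that block.
The block's first minute is 1800 frames and the rest 1798 each; 2378 frames reaches minute 1, so 15 × 18 + 1 × 2 = 272 labels have been skipped so far.
Adding those back, label number 272108 + 272 = 272380 at 30 labels/s is 9079 s + 10 f = 2 h 31 min 19 s frame 10, i.e. 02:31:19;10.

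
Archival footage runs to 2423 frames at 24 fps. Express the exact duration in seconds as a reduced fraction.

2423/24 seconds

Running time = 2423 ÷ (24) = 2423 × 1/24 = 2423/24 s.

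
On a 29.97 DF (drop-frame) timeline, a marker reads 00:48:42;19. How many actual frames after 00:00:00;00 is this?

As if non-drop at 30 labels/s: (0 × 3600 + 48 × 60 + 42) × 30 + 19 = 87679.
Minute boundaries passed: 48; those not divisible by 10: 48 − 4 = 44; dropped labels = 2 × 44 = 88.
Actual frame index = 87679 − 88 = 87591.

87591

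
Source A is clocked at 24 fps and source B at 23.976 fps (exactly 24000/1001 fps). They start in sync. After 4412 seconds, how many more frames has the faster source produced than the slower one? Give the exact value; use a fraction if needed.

105888/1001 frames

A emits 24 × 4412 = 105888 frames; B emits 24000/1001 × 4412 = 105888000/1001.
Difference = 105888/1001 frames (≈ 105.7822); B is behind A.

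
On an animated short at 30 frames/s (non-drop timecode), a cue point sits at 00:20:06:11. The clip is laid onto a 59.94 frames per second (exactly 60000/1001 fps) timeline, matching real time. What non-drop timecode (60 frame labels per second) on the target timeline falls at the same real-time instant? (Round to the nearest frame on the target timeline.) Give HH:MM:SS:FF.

Source frame index: (0×3600 + 20×60 + 6) × 30 + 11 = 36191.
Real time: 36191 / (30) = 36191/30 s.
Target frame: (36191/30) × (60000/1001) = 72382000/1001 ≈ 72309.690 → 72310.
At 60 labels/s: frame 72310 → 00:20:05:10.

00:20:05:10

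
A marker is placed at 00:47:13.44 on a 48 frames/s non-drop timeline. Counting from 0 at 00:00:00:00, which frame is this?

136028

Total seconds to the label: (0 × 3600 + 47 × 60 + 13) = 2833.
Frame index = 2833 × 48 + 44 = 136028.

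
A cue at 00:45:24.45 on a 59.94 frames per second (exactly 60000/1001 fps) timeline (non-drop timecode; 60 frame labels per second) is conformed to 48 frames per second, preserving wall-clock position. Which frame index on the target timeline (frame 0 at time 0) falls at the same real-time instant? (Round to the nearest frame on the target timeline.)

Source frame index: (0×3600 + 45×60 + 24) × 60 + 45 = 163485.
Real time: 163485 / (60000/1001) = 10909899/4000 s.
Target frame: (10909899/4000) × (48) = 32729697/250 ≈ 130918.788 → 130919.

frame 130919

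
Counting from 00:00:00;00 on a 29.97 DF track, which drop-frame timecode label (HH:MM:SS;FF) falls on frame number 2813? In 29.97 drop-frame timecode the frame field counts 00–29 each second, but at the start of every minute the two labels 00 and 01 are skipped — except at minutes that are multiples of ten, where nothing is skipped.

Ten DF minutes hold 17982 frames, so frame 2813 lies in block 0 (frames 0–17981) with 2813 frames into that block.
The block's first minute is 1800 frames and the rest 1798 each; 2813 frames reaches minute 1, so 0 × 18 + 1 × 2 = 2 labels have been skipped so far.
Adding those back, label number 2813 + 2 = 2815 at 30 labels/s is 93 s + 25 f = 0 h 1 min 33 s frame 25, i.e. 00:01:33;25.

00:01:33;25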